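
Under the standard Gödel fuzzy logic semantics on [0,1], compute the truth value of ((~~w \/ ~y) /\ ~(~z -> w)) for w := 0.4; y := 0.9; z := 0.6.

0.00

~w: Gödel ¬ of 0.4 = 0 (operand ≠ 0)
~~w: Gödel ¬ of 0 = 1 (operand is 0)
~y: Gödel ¬ of 0.9 = 0 (operand ≠ 0)
(~~w \/ ~y) = max(1, 0) = 1
~z: Gödel ¬ of 0.6 = 0 (operand ≠ 0)
(~z -> w): 0 ≤ 0.4, so result = 1
~(~z -> w): Gödel ¬ of 1 = 0 (operand ≠ 0)
((~~w \/ ~y) /\ ~(~z -> w)) = min(1, 0) = 0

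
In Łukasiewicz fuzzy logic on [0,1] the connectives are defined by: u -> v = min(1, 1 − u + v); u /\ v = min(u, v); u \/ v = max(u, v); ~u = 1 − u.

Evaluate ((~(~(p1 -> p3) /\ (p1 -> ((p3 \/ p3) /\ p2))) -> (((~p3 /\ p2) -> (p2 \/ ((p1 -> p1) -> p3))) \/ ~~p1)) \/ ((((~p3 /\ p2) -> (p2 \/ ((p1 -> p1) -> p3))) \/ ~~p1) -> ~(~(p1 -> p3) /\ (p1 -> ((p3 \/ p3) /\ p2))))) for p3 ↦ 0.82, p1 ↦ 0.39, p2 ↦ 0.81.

1.00

(p1 -> p3): min(1, 1 − 0.39 + 0.82) = 1
~(p1 -> p3): Łukasiewicz ¬ gives 1 − 1 = 0
(p3 \/ p3) = max(0.82, 0.82) = 0.82
((p3 \/ p3) /\ p2) = min(0.82, 0.81) = 0.81
(p1 -> ((p3 \/ p3) /\ p2)): min(1, 1 − 0.39 + 0.81) = 1
(~(p1 -> p3) /\ (p1 -> ((p3 \/ p3) /\ p2))) = min(0, 1) = 0
~(~(p1 -> p3) /\ (p1 -> ((p3 \/ p3) /\ p2))): Łukasiewicz ¬ gives 1 − 0 = 1
~p3: Łukasiewicz ¬ gives 1 − 0.82 = 0.18
(~p3 /\ p2) = min(0.18, 0.81) = 0.18
(p1 -> p1): min(1, 1 − 0.39 + 0.39) = 1
((p1 -> p1) -> p3): min(1, 1 − 1 + 0.82) = 0.82
(p2 \/ ((p1 -> p1) -> p3)) = max(0.81, 0.82) = 0.82
((~p3 /\ p2) -> (p2 \/ ((p1 -> p1) -> p3))): min(1, 1 − 0.18 + 0.82) = 1
~p1: Łukasiewicz ¬ gives 1 − 0.39 = 0.61
~~p1: Łukasiewicz ¬ gives 1 − 0.61 = 0.39
(((~p3 /\ p2) -> (p2 \/ ((p1 -> p1) -> p3))) \/ ~~p1) = max(1, 0.39) = 1
(~(~(p1 -> p3) /\ (p1 -> ((p3 \/ p3) /\ p2))) -> (((~p3 /\ p2) -> (p2 \/ ((p1 -> p1) -> p3))) \/ ~~p1)): min(1, 1 − 1 + 1) = 1
~p3: Łukasiewicz ¬ gives 1 − 0.82 = 0.18
(~p3 /\ p2) = min(0.18, 0.81) = 0.18
(p1 -> p1): min(1, 1 − 0.39 + 0.39) = 1
((p1 -> p1) -> p3): min(1, 1 − 1 + 0.82) = 0.82
(p2 \/ ((p1 -> p1) -> p3)) = max(0.81, 0.82) = 0.82
((~p3 /\ p2) -> (p2 \/ ((p1 -> p1) -> p3))): min(1, 1 − 0.18 + 0.82) = 1
~p1: Łukasiewicz ¬ gives 1 − 0.39 = 0.61
~~p1: Łukasiewicz ¬ gives 1 − 0.61 = 0.39
(((~p3 /\ p2) -> (p2 \/ ((p1 -> p1) -> p3))) \/ ~~p1) = max(1, 0.39) = 1
(p1 -> p3): min(1, 1 − 0.39 + 0.82) = 1
~(p1 -> p3): Łukasiewicz ¬ gives 1 − 1 = 0
(p3 \/ p3) = max(0.82, 0.82) = 0.82
((p3 \/ p3) /\ p2) = min(0.82, 0.81) = 0.81
(p1 -> ((p3 \/ p3) /\ p2)): min(1, 1 − 0.39 + 0.81) = 1
(~(p1 -> p3) /\ (p1 -> ((p3 \/ p3) /\ p2))) = min(0, 1) = 0
~(~(p1 -> p3) /\ (p1 -> ((p3 \/ p3) /\ p2))): Łukasiewicz ¬ gives 1 − 0 = 1
((((~p3 /\ p2) -> (p2 \/ ((p1 -> p1) -> p3))) \/ ~~p1) -> ~(~(p1 -> p3) /\ (p1 -> ((p3 \/ p3) /\ p2)))): min(1, 1 − 1 + 1) = 1
((~(~(p1 -> p3) /\ (p1 -> ((p3 \/ p3) /\ p2))) -> (((~p3 /\ p2) -> (p2 \/ ((p1 -> p1) -> p3))) \/ ~~p1)) \/ ((((~p3 /\ p2) -> (p2 \/ ((p1 -> p1) -> p3))) \/ ~~p1) -> ~(~(p1 -> p3) /\ (p1 -> ((p3 \/ p3) /\ p2))))) = max(1, 1) = 1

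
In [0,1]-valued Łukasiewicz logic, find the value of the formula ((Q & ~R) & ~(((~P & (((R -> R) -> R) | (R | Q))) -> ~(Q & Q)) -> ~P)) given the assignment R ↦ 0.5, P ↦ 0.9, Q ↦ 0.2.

~R: Łukasiewicz ¬ gives 1 − 0.5 = 0.5
(Q & ~R) = min(0.2, 0.5) = 0.2
~P: Łukasiewicz ¬ gives 1 − 0.9 = 0.1
(R -> R): min(1, 1 − 0.5 + 0.5) = 1
((R -> R) -> R): min(1, 1 − 1 + 0.5) = 0.5
(R | Q) = max(0.5, 0.2) = 0.5
(((R -> R) -> R) | (R | Q)) = max(0.5, 0.5) = 0.5
(~P & (((R -> R) -> R) | (R | Q))) = min(0.1, 0.5) = 0.1
(Q & Q) = min(0.2, 0.2) = 0.2
~(Q & Q): Łukasiewicz ¬ gives 1 − 0.2 = 0.8
((~P & (((R -> R) -> R) | (R | Q))) -> ~(Q & Q)): min(1, 1 − 0.1 + 0.8) = 1
~P: Łukasiewicz ¬ gives 1 − 0.9 = 0.1
(((~P & (((R -> R) -> R) | (R | Q))) -> ~(Q & Q)) -> ~P): min(1, 1 − 1 + 0.1) = 0.1
~(((~P & (((R -> R) -> R) | (R | Q))) -> ~(Q & Q)) -> ~P): Łukasiewicz ¬ gives 1 − 0.1 = 0.9
((Q & ~R) & ~(((~P & (((R -> R) -> R) | (R | Q))) -> ~(Q & Q)) -> ~P)) = min(0.2, 0.9) = 0.2

0.20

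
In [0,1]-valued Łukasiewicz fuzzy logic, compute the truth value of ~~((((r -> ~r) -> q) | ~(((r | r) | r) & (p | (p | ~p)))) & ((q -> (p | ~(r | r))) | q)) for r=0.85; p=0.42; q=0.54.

0.88

~r: Łukasiewicz ¬ gives 1 − 0.85 = 0.15
(r -> ~r): min(1, 1 − 0.85 + 0.15) = 0.3
((r -> ~r) -> q): min(1, 1 − 0.3 + 0.54) = 1
(r | r) = max(0.85, 0.85) = 0.85
((r | r) | r) = max(0.85, 0.85) = 0.85
~p: Łukasiewicz ¬ gives 1 − 0.42 = 0.58
(p | ~p) = max(0.42, 0.58) = 0.58
(p | (p | ~p)) = max(0.42, 0.58) = 0.58
(((r | r) | r) & (p | (p | ~p))) = min(0.85, 0.58) = 0.58
~(((r | r) | r) & (p | (p | ~p))): Łukasiewicz ¬ gives 1 − 0.58 = 0.42
(((r -> ~r) -> q) | ~(((r | r) | r) & (p | (p | ~p)))) = max(1, 0.42) = 1
(r | r) = max(0.85, 0.85) = 0.85
~(r | r): Łukasiewicz ¬ gives 1 − 0.85 = 0.15
(p | ~(r | r)) = max(0.42, 0.15) = 0.42
(q -> (p | ~(r | r))): min(1, 1 − 0.54 + 0.42) = 0.88
((q -> (p | ~(r | r))) | q) = max(0.88, 0.54) = 0.88
((((r -> ~r) -> q) | ~(((r | r) | r) & (p | (p | ~p)))) & ((q -> (p | ~(r | r))) | q)) = min(1, 0.88) = 0.88
~((((r -> ~r) -> q) | ~(((r | r) | r) & (p | (p | ~p)))) & ((q -> (p | ~(r | r))) | q)): Łukasiewicz ¬ gives 1 − 0.88 = 0.12
~~((((r -> ~r) -> q) | ~(((r | r) | r) & (p | (p | ~p)))) & ((q -> (p | ~(r | r))) | q)): Łukasiewicz ¬ gives 1 − 0.12 = 0.88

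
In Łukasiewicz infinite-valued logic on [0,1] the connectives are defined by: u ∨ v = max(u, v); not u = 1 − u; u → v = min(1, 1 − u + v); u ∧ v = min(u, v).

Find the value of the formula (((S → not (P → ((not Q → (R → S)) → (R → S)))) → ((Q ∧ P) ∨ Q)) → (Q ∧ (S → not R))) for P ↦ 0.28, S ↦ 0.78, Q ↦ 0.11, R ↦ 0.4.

0.22

not Q: Łukasiewicz ¬ gives 1 − 0.11 = 0.89
(R → S): min(1, 1 − 0.4 + 0.78) = 1
(not Q → (R → S)): min(1, 1 − 0.89 + 1) = 1
(R → S): min(1, 1 − 0.4 + 0.78) = 1
((not Q → (R → S)) → (R → S)): min(1, 1 − 1 + 1) = 1
(P → ((not Q → (R → S)) → (R → S))): min(1, 1 − 0.28 + 1) = 1
not (P → ((not Q → (R → S)) → (R → S))): Łukasiewicz ¬ gives 1 − 1 = 0
(S → not (P → ((not Q → (R → S)) → (R → S)))): min(1, 1 − 0.78 + 0) = 0.22
(Q ∧ P) = min(0.11, 0.28) = 0.11
((Q ∧ P) ∨ Q) = max(0.11, 0.11) = 0.11
((S → not (P → ((not Q → (R → S)) → (R → S)))) → ((Q ∧ P) ∨ Q)): min(1, 1 − 0.22 + 0.11) = 0.89
not R: Łukasiewicz ¬ gives 1 − 0.4 = 0.6
(S → not R): min(1, 1 − 0.78 + 0.6) = 0.82
(Q ∧ (S → not R)) = min(0.11, 0.82) = 0.11
(((S → not (P → ((not Q → (R → S)) → (R → S)))) → ((Q ∧ P) ∨ Q)) → (Q ∧ (S → not R))): min(1, 1 − 0.89 + 0.11) = 0.22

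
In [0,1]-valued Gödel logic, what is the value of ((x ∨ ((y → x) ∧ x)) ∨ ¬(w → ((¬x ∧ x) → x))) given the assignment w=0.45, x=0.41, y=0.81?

(y → x): 0.81 > 0.41, so result = 0.41
((y → x) ∧ x) = min(0.41, 0.41) = 0.41
(x ∨ ((y → x) ∧ x)) = max(0.41, 0.41) = 0.41
¬x: Gödel ¬ of 0.41 = 0 (operand ≠ 0)
(¬x ∧ x) = min(0, 0.41) = 0
((¬x ∧ x) → x): 0 ≤ 0.41, so result = 1
(w → ((¬x ∧ x) → x)): 0.45 ≤ 1, so result = 1
¬(w → ((¬x ∧ x) → x)): Gödel ¬ of 1 = 0 (operand ≠ 0)
((x ∨ ((y → x) ∧ x)) ∨ ¬(w → ((¬x ∧ x) → x))) = max(0.41, 0) = 0.41

0.41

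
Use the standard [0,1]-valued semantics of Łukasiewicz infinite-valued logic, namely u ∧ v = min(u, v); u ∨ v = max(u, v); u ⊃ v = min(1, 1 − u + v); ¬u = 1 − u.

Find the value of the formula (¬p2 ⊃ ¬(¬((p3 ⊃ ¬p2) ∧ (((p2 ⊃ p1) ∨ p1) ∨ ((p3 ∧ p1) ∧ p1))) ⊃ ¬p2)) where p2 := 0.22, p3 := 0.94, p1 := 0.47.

¬p2: Łukasiewicz ¬ gives 1 − 0.22 = 0.78
¬p2: Łukasiewicz ¬ gives 1 − 0.22 = 0.78
(p3 ⊃ ¬p2): min(1, 1 − 0.94 + 0.78) = 0.84
(p2 ⊃ p1): min(1, 1 − 0.22 + 0.47) = 1
((p2 ⊃ p1) ∨ p1) = max(1, 0.47) = 1
(p3 ∧ p1) = min(0.94, 0.47) = 0.47
((p3 ∧ p1) ∧ p1) = min(0.47, 0.47) = 0.47
(((p2 ⊃ p1) ∨ p1) ∨ ((p3 ∧ p1) ∧ p1)) = max(1, 0.47) = 1
((p3 ⊃ ¬p2) ∧ (((p2 ⊃ p1) ∨ p1) ∨ ((p3 ∧ p1) ∧ p1))) = min(0.84, 1) = 0.84
¬((p3 ⊃ ¬p2) ∧ (((p2 ⊃ p1) ∨ p1) ∨ ((p3 ∧ p1) ∧ p1))): Łukasiewicz ¬ gives 1 − 0.84 = 0.16
¬p2: Łukasiewicz ¬ gives 1 − 0.22 = 0.78
(¬((p3 ⊃ ¬p2) ∧ (((p2 ⊃ p1) ∨ p1) ∨ ((p3 ∧ p1) ∧ p1))) ⊃ ¬p2): min(1, 1 − 0.16 + 0.78) = 1
¬(¬((p3 ⊃ ¬p2) ∧ (((p2 ⊃ p1) ∨ p1) ∨ ((p3 ∧ p1) ∧ p1))) ⊃ ¬p2): Łukasiewicz ¬ gives 1 − 1 = 0
(¬p2 ⊃ ¬(¬((p3 ⊃ ¬p2) ∧ (((p2 ⊃ p1) ∨ p1) ∨ ((p3 ∧ p1) ∧ p1))) ⊃ ¬p2)): min(1, 1 − 0.78 + 0) = 0.22

0.22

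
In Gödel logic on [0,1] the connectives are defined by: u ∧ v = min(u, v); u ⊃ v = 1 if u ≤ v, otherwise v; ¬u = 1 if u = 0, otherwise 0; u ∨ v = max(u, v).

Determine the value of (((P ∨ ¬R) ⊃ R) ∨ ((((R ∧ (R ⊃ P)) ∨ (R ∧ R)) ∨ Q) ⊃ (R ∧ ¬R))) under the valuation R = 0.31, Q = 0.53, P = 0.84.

0.31

¬R: Gödel ¬ of 0.31 = 0 (operand ≠ 0)
(P ∨ ¬R) = max(0.84, 0) = 0.84
((P ∨ ¬R) ⊃ R): 0.84 > 0.31, so result = 0.31
(R ⊃ P): 0.31 ≤ 0.84, so result = 1
(R ∧ (R ⊃ P)) = min(0.31, 1) = 0.31
(R ∧ R) = min(0.31, 0.31) = 0.31
((R ∧ (R ⊃ P)) ∨ (R ∧ R)) = max(0.31, 0.31) = 0.31
(((R ∧ (R ⊃ P)) ∨ (R ∧ R)) ∨ Q) = max(0.31, 0.53) = 0.53
¬R: Gödel ¬ of 0.31 = 0 (operand ≠ 0)
(R ∧ ¬R) = min(0.31, 0) = 0
((((R ∧ (R ⊃ P)) ∨ (R ∧ R)) ∨ Q) ⊃ (R ∧ ¬R)): 0.53 > 0, so result = 0
(((P ∨ ¬R) ⊃ R) ∨ ((((R ∧ (R ⊃ P)) ∨ (R ∧ R)) ∨ Q) ⊃ (R ∧ ¬R))) = max(0.31, 0) = 0.31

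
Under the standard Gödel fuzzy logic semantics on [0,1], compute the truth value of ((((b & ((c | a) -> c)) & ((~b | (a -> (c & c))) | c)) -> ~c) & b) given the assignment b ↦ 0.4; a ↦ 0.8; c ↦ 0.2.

(c | a) = max(0.2, 0.8) = 0.8
((c | a) -> c): 0.8 > 0.2, so result = 0.2
(b & ((c | a) -> c)) = min(0.4, 0.2) = 0.2
~b: Gödel ¬ of 0.4 = 0 (operand ≠ 0)
(c & c) = min(0.2, 0.2) = 0.2
(a -> (c & c)): 0.8 > 0.2, so result = 0.2
(~b | (a -> (c & c))) = max(0, 0.2) = 0.2
((~b | (a -> (c & c))) | c) = max(0.2, 0.2) = 0.2
((b & ((c | a) -> c)) & ((~b | (a -> (c & c))) | c)) = min(0.2, 0.2) = 0.2
~c: Gödel ¬ of 0.2 = 0 (operand ≠ 0)
(((b & ((c | a) -> c)) & ((~b | (a -> (c & c))) | c)) -> ~c): 0.2 > 0, so result = 0
((((b & ((c | a) -> c)) & ((~b | (a -> (c & c))) | c)) -> ~c) & b) = min(0, 0.4) = 0

0.00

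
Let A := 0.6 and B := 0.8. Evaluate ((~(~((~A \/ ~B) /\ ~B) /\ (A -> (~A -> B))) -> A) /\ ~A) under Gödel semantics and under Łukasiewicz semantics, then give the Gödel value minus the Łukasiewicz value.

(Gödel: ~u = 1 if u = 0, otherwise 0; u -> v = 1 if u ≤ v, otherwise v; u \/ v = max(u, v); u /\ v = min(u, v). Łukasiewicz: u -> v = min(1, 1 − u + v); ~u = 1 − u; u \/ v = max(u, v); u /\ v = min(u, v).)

Gödel evaluation:
  ~A: Gödel ¬ of 0.6 = 0 (operand ≠ 0)
  ~B: Gödel ¬ of 0.8 = 0 (operand ≠ 0)
  (~A \/ ~B) = max(0, 0) = 0
  ~B: Gödel ¬ of 0.8 = 0 (operand ≠ 0)
  ((~A \/ ~B) /\ ~B) = min(0, 0) = 0
  ~((~A \/ ~B) /\ ~B): Gödel ¬ of 0 = 1 (operand is 0)
  ~A: Gödel ¬ of 0.6 = 0 (operand ≠ 0)
  (~A -> B): 0 ≤ 0.8, so result = 1
  (A -> (~A -> B)): 0.6 ≤ 1, so result = 1
  (~((~A \/ ~B) /\ ~B) /\ (A -> (~A -> B))) = min(1, 1) = 1
  ~(~((~A \/ ~B) /\ ~B) /\ (A -> (~A -> B))): Gödel ¬ of 1 = 0 (operand ≠ 0)
  (~(~((~A \/ ~B) /\ ~B) /\ (A -> (~A -> B))) -> A): 0 ≤ 0.6, so result = 1
  ~A: Gödel ¬ of 0.6 = 0 (operand ≠ 0)
  ((~(~((~A \/ ~B) /\ ~B) /\ (A -> (~A -> B))) -> A) /\ ~A) = min(1, 0) = 0
  Gödel value = 0
Łukasiewicz evaluation:
  ~A: Łukasiewicz ¬ gives 1 − 0.6 = 0.4
  ~B: Łukasiewicz ¬ gives 1 − 0.8 = 0.2
  (~A \/ ~B) = max(0.4, 0.2) = 0.4
  ~B: Łukasiewicz ¬ gives 1 − 0.8 = 0.2
  ((~A \/ ~B) /\ ~B) = min(0.4, 0.2) = 0.2
  ~((~A \/ ~B) /\ ~B): Łukasiewicz ¬ gives 1 − 0.2 = 0.8
  ~A: Łukasiewicz ¬ gives 1 − 0.6 = 0.4
  (~A -> B): min(1, 1 − 0.4 + 0.8) = 1
  (A -> (~A -> B)): min(1, 1 − 0.6 + 1) = 1
  (~((~A \/ ~B) /\ ~B) /\ (A -> (~A -> B))) = min(0.8, 1) = 0.8
  ~(~((~A \/ ~B) /\ ~B) /\ (A -> (~A -> B))): Łukasiewicz ¬ gives 1 − 0.8 = 0.2
  (~(~((~A \/ ~B) /\ ~B) /\ (A -> (~A -> B))) -> A): min(1, 1 − 0.2 + 0.6) = 1
  ~A: Łukasiewicz ¬ gives 1 − 0.6 = 0.4
  ((~(~((~A \/ ~B) /\ ~B) /\ (A -> (~A -> B))) -> A) /\ ~A) = min(1, 0.4) = 0.4
  Łukasiewicz value = 0.4
Difference: 0 − 0.4 = -0.40

-0.40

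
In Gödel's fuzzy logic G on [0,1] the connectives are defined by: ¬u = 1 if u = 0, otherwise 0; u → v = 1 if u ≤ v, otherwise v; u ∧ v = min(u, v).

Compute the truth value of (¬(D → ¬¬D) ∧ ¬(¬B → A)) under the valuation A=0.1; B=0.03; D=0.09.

0.00

¬D: Gödel ¬ of 0.09 = 0 (operand ≠ 0)
¬¬D: Gödel ¬ of 0 = 1 (operand is 0)
(D → ¬¬D): 0.09 ≤ 1, so result = 1
¬(D → ¬¬D): Gödel ¬ of 1 = 0 (operand ≠ 0)
¬B: Gödel ¬ of 0.03 = 0 (operand ≠ 0)
(¬B → A): 0 ≤ 0.1, so result = 1
¬(¬B → A): Gödel ¬ of 1 = 0 (operand ≠ 0)
(¬(D → ¬¬D) ∧ ¬(¬B → A)) = min(0, 0) = 0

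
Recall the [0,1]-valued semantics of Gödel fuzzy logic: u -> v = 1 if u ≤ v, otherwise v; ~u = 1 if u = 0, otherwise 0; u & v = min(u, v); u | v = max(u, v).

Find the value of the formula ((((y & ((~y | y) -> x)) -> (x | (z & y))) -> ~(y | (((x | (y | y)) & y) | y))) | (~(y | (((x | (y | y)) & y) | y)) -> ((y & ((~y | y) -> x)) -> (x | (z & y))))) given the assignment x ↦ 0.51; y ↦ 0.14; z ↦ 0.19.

~y: Gödel ¬ of 0.14 = 0 (operand ≠ 0)
(~y | y) = max(0, 0.14) = 0.14
((~y | y) -> x): 0.14 ≤ 0.51, so result = 1
(y & ((~y | y) -> x)) = min(0.14, 1) = 0.14
(z & y) = min(0.19, 0.14) = 0.14
(x | (z & y)) = max(0.51, 0.14) = 0.51
((y & ((~y | y) -> x)) -> (x | (z & y))): 0.14 ≤ 0.51, so result = 1
(y | y) = max(0.14, 0.14) = 0.14
(x | (y | y)) = max(0.51, 0.14) = 0.51
((x | (y | y)) & y) = min(0.51, 0.14) = 0.14
(((x | (y | y)) & y) | y) = max(0.14, 0.14) = 0.14
(y | (((x | (y | y)) & y) | y)) = max(0.14, 0.14) = 0.14
~(y | (((x | (y | y)) & y) | y)): Gödel ¬ of 0.14 = 0 (operand ≠ 0)
(((y & ((~y | y) -> x)) -> (x | (z & y))) -> ~(y | (((x | (y | y)) & y) | y))): 1 > 0, so result = 0
(y | y) = max(0.14, 0.14) = 0.14
(x | (y | y)) = max(0.51, 0.14) = 0.51
((x | (y | y)) & y) = min(0.51, 0.14) = 0.14
(((x | (y | y)) & y) | y) = max(0.14, 0.14) = 0.14
(y | (((x | (y | y)) & y) | y)) = max(0.14, 0.14) = 0.14
~(y | (((x | (y | y)) & y) | y)): Gödel ¬ of 0.14 = 0 (operand ≠ 0)
~y: Gödel ¬ of 0.14 = 0 (operand ≠ 0)
(~y | y) = max(0, 0.14) = 0.14
((~y | y) -> x): 0.14 ≤ 0.51, so result = 1
(y & ((~y | y) -> x)) = min(0.14, 1) = 0.14
(z & y) = min(0.19, 0.14) = 0.14
(x | (z & y)) = max(0.51, 0.14) = 0.51
((y & ((~y | y) -> x)) -> (x | (z & y))): 0.14 ≤ 0.51, so result = 1
(~(y | (((x | (y | y)) & y) | y)) -> ((y & ((~y | y) -> x)) -> (x | (z & y)))): 0 ≤ 1, so result = 1
((((y & ((~y | y) -> x)) -> (x | (z & y))) -> ~(y | (((x | (y | y)) & y) | y))) | (~(y | (((x | (y | y)) & y) | y)) -> ((y & ((~y | y) -> x)) -> (x | (z & y))))) = max(0, 1) = 1

1.00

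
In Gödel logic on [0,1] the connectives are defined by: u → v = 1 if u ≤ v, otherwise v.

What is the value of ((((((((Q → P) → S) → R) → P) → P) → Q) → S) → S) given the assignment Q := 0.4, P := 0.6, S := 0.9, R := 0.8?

(Q → P): 0.4 ≤ 0.6, so result = 1
((Q → P) → S): 1 > 0.9, so result = 0.9
(((Q → P) → S) → R): 0.9 > 0.8, so result = 0.8
((((Q → P) → S) → R) → P): 0.8 > 0.6, so result = 0.6
(((((Q → P) → S) → R) → P) → P): 0.6 ≤ 0.6, so result = 1
((((((Q → P) → S) → R) → P) → P) → Q): 1 > 0.4, so result = 0.4
(((((((Q → P) → S) → R) → P) → P) → Q) → S): 0.4 ≤ 0.9, so result = 1
((((((((Q → P) → S) → R) → P) → P) → Q) → S) → S): 1 > 0.9, so result = 0.9

0.90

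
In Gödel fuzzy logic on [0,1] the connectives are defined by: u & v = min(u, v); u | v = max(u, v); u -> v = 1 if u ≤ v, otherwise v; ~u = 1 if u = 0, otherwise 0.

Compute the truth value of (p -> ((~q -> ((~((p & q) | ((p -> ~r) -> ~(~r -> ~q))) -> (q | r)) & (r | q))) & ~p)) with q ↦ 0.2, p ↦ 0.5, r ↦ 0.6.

0.00

~q: Gödel ¬ of 0.2 = 0 (operand ≠ 0)
(p & q) = min(0.5, 0.2) = 0.2
~r: Gödel ¬ of 0.6 = 0 (operand ≠ 0)
(p -> ~r): 0.5 > 0, so result = 0
~r: Gödel ¬ of 0.6 = 0 (operand ≠ 0)
~q: Gödel ¬ of 0.2 = 0 (operand ≠ 0)
(~r -> ~q): 0 ≤ 0, so result = 1
~(~r -> ~q): Gödel ¬ of 1 = 0 (operand ≠ 0)
((p -> ~r) -> ~(~r -> ~q)): 0 ≤ 0, so result = 1
((p & q) | ((p -> ~r) -> ~(~r -> ~q))) = max(0.2, 1) = 1
~((p & q) | ((p -> ~r) -> ~(~r -> ~q))): Gödel ¬ of 1 = 0 (operand ≠ 0)
(q | r) = max(0.2, 0.6) = 0.6
(~((p & q) | ((p -> ~r) -> ~(~r -> ~q))) -> (q | r)): 0 ≤ 0.6, so result = 1
(r | q) = max(0.6, 0.2) = 0.6
((~((p & q) | ((p -> ~r) -> ~(~r -> ~q))) -> (q | r)) & (r | q)) = min(1, 0.6) = 0.6
(~q -> ((~((p & q) | ((p -> ~r) -> ~(~r -> ~q))) -> (q | r)) & (r | q))): 0 ≤ 0.6, so result = 1
~p: Gödel ¬ of 0.5 = 0 (operand ≠ 0)
((~q -> ((~((p & q) | ((p -> ~r) -> ~(~r -> ~q))) -> (q | r)) & (r | q))) & ~p) = min(1, 0) = 0
(p -> ((~q -> ((~((p & q) | ((p -> ~r) -> ~(~r -> ~q))) -> (q | r)) & (r | q))) & ~p)): 0.5 > 0, so result = 0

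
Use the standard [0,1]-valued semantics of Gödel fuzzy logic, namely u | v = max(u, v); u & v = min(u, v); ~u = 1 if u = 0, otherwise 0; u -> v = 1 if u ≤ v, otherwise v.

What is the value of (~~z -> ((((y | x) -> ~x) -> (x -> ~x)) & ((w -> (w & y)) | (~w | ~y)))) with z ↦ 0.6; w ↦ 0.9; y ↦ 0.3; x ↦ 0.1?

~z: Gödel ¬ of 0.6 = 0 (operand ≠ 0)
~~z: Gödel ¬ of 0 = 1 (operand is 0)
(y | x) = max(0.3, 0.1) = 0.3
~x: Gödel ¬ of 0.1 = 0 (operand ≠ 0)
((y | x) -> ~x): 0.3 > 0, so result = 0
~x: Gödel ¬ of 0.1 = 0 (operand ≠ 0)
(x -> ~x): 0.1 > 0, so result = 0
(((y | x) -> ~x) -> (x -> ~x)): 0 ≤ 0, so result = 1
(w & y) = min(0.9, 0.3) = 0.3
(w -> (w & y)): 0.9 > 0.3, so result = 0.3
~w: Gödel ¬ of 0.9 = 0 (operand ≠ 0)
~y: Gödel ¬ of 0.3 = 0 (operand ≠ 0)
(~w | ~y) = max(0, 0) = 0
((w -> (w & y)) | (~w | ~y)) = max(0.3, 0) = 0.3
((((y | x) -> ~x) -> (x -> ~x)) & ((w -> (w & y)) | (~w | ~y))) = min(1, 0.3) = 0.3
(~~z -> ((((y | x) -> ~x) -> (x -> ~x)) & ((w -> (w & y)) | (~w | ~y)))): 1 > 0.3, so result = 0.3

0.30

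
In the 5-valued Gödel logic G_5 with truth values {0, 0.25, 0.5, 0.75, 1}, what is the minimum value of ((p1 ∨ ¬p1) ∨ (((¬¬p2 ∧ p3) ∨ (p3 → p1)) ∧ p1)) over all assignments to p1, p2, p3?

The minimum is attained at p1 = 0.25, p2 = 0, p3 = 0:
  ¬p1: Gödel ¬ of 0.25 = 0 (operand ≠ 0)
  (p1 ∨ ¬p1) = max(0.25, 0) = 0.25
  ¬p2: Gödel ¬ of 0 = 1 (operand is 0)
  ¬¬p2: Gödel ¬ of 1 = 0 (operand ≠ 0)
  (¬¬p2 ∧ p3) = min(0, 0) = 0
  (p3 → p1): 0 ≤ 0.25, so result = 1
  ((¬¬p2 ∧ p3) ∨ (p3 → p1)) = max(0, 1) = 1
  (((¬¬p2 ∧ p3) ∨ (p3 → p1)) ∧ p1) = min(1, 0.25) = 0.25
  ((p1 ∨ ¬p1) ∨ (((¬¬p2 ∧ p3) ∨ (p3 → p1)) ∧ p1)) = max(0.25, 0.25) = 0.25
Checking all 125 assignments confirms none give a value below 0.25.

0.25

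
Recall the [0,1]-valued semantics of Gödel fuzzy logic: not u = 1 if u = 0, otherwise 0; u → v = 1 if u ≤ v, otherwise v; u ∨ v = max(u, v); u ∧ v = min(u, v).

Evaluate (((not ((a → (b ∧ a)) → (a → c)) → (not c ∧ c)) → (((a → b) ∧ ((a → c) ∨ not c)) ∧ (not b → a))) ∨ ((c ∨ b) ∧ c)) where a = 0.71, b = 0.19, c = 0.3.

0.30

(b ∧ a) = min(0.19, 0.71) = 0.19
(a → (b ∧ a)): 0.71 > 0.19, so result = 0.19
(a → c): 0.71 > 0.3, so result = 0.3
((a → (b ∧ a)) → (a → c)): 0.19 ≤ 0.3, so result = 1
not ((a → (b ∧ a)) → (a → c)): Gödel ¬ of 1 = 0 (operand ≠ 0)
not c: Gödel ¬ of 0.3 = 0 (operand ≠ 0)
(not c ∧ c) = min(0, 0.3) = 0
(not ((a → (b ∧ a)) → (a → c)) → (not c ∧ c)): 0 ≤ 0, so result = 1
(a → b): 0.71 > 0.19, so result = 0.19
(a → c): 0.71 > 0.3, so result = 0.3
not c: Gödel ¬ of 0.3 = 0 (operand ≠ 0)
((a → c) ∨ not c) = max(0.3, 0) = 0.3
((a → b) ∧ ((a → c) ∨ not c)) = min(0.19, 0.3) = 0.19
not b: Gödel ¬ of 0.19 = 0 (operand ≠ 0)
(not b → a): 0 ≤ 0.71, so result = 1
(((a → b) ∧ ((a → c) ∨ not c)) ∧ (not b → a)) = min(0.19, 1) = 0.19
((not ((a → (b ∧ a)) → (a → c)) → (not c ∧ c)) → (((a → b) ∧ ((a → c) ∨ not c)) ∧ (not b → a))): 1 > 0.19, so result = 0.19
(c ∨ b) = max(0.3, 0.19) = 0.3
((c ∨ b) ∧ c) = min(0.3, 0.3) = 0.3
(((not ((a → (b ∧ a)) → (a → c)) → (not c ∧ c)) → (((a → b) ∧ ((a → c) ∨ not c)) ∧ (not b → a))) ∨ ((c ∨ b) ∧ c)) = max(0.19, 0.3) = 0.3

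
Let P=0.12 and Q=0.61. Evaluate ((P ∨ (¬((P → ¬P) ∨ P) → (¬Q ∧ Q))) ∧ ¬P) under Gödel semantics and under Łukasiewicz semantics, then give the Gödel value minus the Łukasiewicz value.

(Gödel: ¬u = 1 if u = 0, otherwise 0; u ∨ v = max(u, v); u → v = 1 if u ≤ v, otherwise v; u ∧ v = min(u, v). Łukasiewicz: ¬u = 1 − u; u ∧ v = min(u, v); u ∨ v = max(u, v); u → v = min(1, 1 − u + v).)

-0.88

Gödel evaluation:
  ¬P: Gödel ¬ of 0.12 = 0 (operand ≠ 0)
  (P → ¬P): 0.12 > 0, so result = 0
  ((P → ¬P) ∨ P) = max(0, 0.12) = 0.12
  ¬((P → ¬P) ∨ P): Gödel ¬ of 0.12 = 0 (operand ≠ 0)
  ¬Q: Gödel ¬ of 0.61 = 0 (operand ≠ 0)
  (¬Q ∧ Q) = min(0, 0.61) = 0
  (¬((P → ¬P) ∨ P) → (¬Q ∧ Q)): 0 ≤ 0, so result = 1
  (P ∨ (¬((P → ¬P) ∨ P) → (¬Q ∧ Q))) = max(0.12, 1) = 1
  ¬P: Gödel ¬ of 0.12 = 0 (operand ≠ 0)
  ((P ∨ (¬((P → ¬P) ∨ P) → (¬Q ∧ Q))) ∧ ¬P) = min(1, 0) = 0
  Gödel value = 0
Łukasiewicz evaluation:
  ¬P: Łukasiewicz ¬ gives 1 − 0.12 = 0.88
  (P → ¬P): min(1, 1 − 0.12 + 0.88) = 1
  ((P → ¬P) ∨ P) = max(1, 0.12) = 1
  ¬((P → ¬P) ∨ P): Łukasiewicz ¬ gives 1 − 1 = 0
  ¬Q: Łukasiewicz ¬ gives 1 − 0.61 = 0.39
  (¬Q ∧ Q) = min(0.39, 0.61) = 0.39
  (¬((P → ¬P) ∨ P) → (¬Q ∧ Q)): min(1, 1 − 0 + 0.39) = 1
  (P ∨ (¬((P → ¬P) ∨ P) → (¬Q ∧ Q))) = max(0.12, 1) = 1
  ¬P: Łukasiewicz ¬ gives 1 − 0.12 = 0.88
  ((P ∨ (¬((P → ¬P) ∨ P) → (¬Q ∧ Q))) ∧ ¬P) = min(1, 0.88) = 0.88
  Łukasiewicz value = 0.88
Difference: 0 − 0.88 = -0.88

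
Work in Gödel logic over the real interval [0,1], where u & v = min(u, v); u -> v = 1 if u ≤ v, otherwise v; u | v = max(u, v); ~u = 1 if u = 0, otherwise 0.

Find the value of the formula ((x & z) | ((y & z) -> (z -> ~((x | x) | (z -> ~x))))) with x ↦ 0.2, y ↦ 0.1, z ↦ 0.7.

(x & z) = min(0.2, 0.7) = 0.2
(y & z) = min(0.1, 0.7) = 0.1
(x | x) = max(0.2, 0.2) = 0.2
~x: Gödel ¬ of 0.2 = 0 (operand ≠ 0)
(z -> ~x): 0.7 > 0, so result = 0
((x | x) | (z -> ~x)) = max(0.2, 0) = 0.2
~((x | x) | (z -> ~x)): Gödel ¬ of 0.2 = 0 (operand ≠ 0)
(z -> ~((x | x) | (z -> ~x))): 0.7 > 0, so result = 0
((y & z) -> (z -> ~((x | x) | (z -> ~x)))): 0.1 > 0, so result = 0
((x & z) | ((y & z) -> (z -> ~((x | x) | (z -> ~x))))) = max(0.2, 0) = 0.2

0.20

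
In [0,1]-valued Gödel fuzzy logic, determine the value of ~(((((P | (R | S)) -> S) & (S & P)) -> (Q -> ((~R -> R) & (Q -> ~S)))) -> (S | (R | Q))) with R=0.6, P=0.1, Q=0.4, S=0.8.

0.00

(R | S) = max(0.6, 0.8) = 0.8
(P | (R | S)) = max(0.1, 0.8) = 0.8
((P | (R | S)) -> S): 0.8 ≤ 0.8, so result = 1
(S & P) = min(0.8, 0.1) = 0.1
(((P | (R | S)) -> S) & (S & P)) = min(1, 0.1) = 0.1
~R: Gödel ¬ of 0.6 = 0 (operand ≠ 0)
(~R -> R): 0 ≤ 0.6, so result = 1
~S: Gödel ¬ of 0.8 = 0 (operand ≠ 0)
(Q -> ~S): 0.4 > 0, so result = 0
((~R -> R) & (Q -> ~S)) = min(1, 0) = 0
(Q -> ((~R -> R) & (Q -> ~S))): 0.4 > 0, so result = 0
((((P | (R | S)) -> S) & (S & P)) -> (Q -> ((~R -> R) & (Q -> ~S)))): 0.1 > 0, so result = 0
(R | Q) = max(0.6, 0.4) = 0.6
(S | (R | Q)) = max(0.8, 0.6) = 0.8
(((((P | (R | S)) -> S) & (S & P)) -> (Q -> ((~R -> R) & (Q -> ~S)))) -> (S | (R | Q))): 0 ≤ 0.8, so result = 1
~(((((P | (R | S)) -> S) & (S & P)) -> (Q -> ((~R -> R) & (Q -> ~S)))) -> (S | (R | Q))): Gödel ¬ of 1 = 0 (operand ≠ 0)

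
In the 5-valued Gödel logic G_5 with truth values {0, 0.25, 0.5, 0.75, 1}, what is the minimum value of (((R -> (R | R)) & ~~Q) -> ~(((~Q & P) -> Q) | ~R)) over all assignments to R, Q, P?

The minimum is attained at R = 0, Q = 0.25, P = 0:
  (R | R) = max(0, 0) = 0
  (R -> (R | R)): 0 ≤ 0, so result = 1
  ~Q: Gödel ¬ of 0.25 = 0 (operand ≠ 0)
  ~~Q: Gödel ¬ of 0 = 1 (operand is 0)
  ((R -> (R | R)) & ~~Q) = min(1, 1) = 1
  ~Q: Gödel ¬ of 0.25 = 0 (operand ≠ 0)
  (~Q & P) = min(0, 0) = 0
  ((~Q & P) -> Q): 0 ≤ 0.25, so result = 1
  ~R: Gödel ¬ of 0 = 1 (operand is 0)
  (((~Q & P) -> Q) | ~R) = max(1, 1) = 1
  ~(((~Q & P) -> Q) | ~R): Gödel ¬ of 1 = 0 (operand ≠ 0)
  (((R -> (R | R)) & ~~Q) -> ~(((~Q & P) -> Q) | ~R)): 1 > 0, so result = 0
Checking all 125 assignments confirms none give a value below 0.00.

0.00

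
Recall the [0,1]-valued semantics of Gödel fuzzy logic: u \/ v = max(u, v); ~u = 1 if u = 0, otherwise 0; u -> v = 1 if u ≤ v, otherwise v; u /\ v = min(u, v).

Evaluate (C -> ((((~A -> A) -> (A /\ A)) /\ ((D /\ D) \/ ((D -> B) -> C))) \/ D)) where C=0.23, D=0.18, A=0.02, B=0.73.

0.18

~A: Gödel ¬ of 0.02 = 0 (operand ≠ 0)
(~A -> A): 0 ≤ 0.02, so result = 1
(A /\ A) = min(0.02, 0.02) = 0.02
((~A -> A) -> (A /\ A)): 1 > 0.02, so result = 0.02
(D /\ D) = min(0.18, 0.18) = 0.18
(D -> B): 0.18 ≤ 0.73, so result = 1
((D -> B) -> C): 1 > 0.23, so result = 0.23
((D /\ D) \/ ((D -> B) -> C)) = max(0.18, 0.23) = 0.23
(((~A -> A) -> (A /\ A)) /\ ((D /\ D) \/ ((D -> B) -> C))) = min(0.02, 0.23) = 0.02
((((~A -> A) -> (A /\ A)) /\ ((D /\ D) \/ ((D -> B) -> C))) \/ D) = max(0.02, 0.18) = 0.18
(C -> ((((~A -> A) -> (A /\ A)) /\ ((D /\ D) \/ ((D -> B) -> C))) \/ D)): 0.23 > 0.18, so result = 0.18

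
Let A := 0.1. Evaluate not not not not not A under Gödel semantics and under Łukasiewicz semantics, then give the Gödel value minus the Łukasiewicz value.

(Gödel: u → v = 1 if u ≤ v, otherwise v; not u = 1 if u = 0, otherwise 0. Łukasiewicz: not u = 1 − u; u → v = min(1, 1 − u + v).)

Gödel evaluation:
  not A: Gödel ¬ of 0.1 = 0 (operand ≠ 0)
  not not A: Gödel ¬ of 0 = 1 (operand is 0)
  not not not A: Gödel ¬ of 1 = 0 (operand ≠ 0)
  not not not not A: Gödel ¬ of 0 = 1 (operand is 0)
  not not not not not A: Gödel ¬ of 1 = 0 (operand ≠ 0)
  Gödel value = 0
Łukasiewicz evaluation:
  not A: Łukasiewicz ¬ gives 1 − 0.1 = 0.9
  not not A: Łukasiewicz ¬ gives 1 − 0.9 = 0.1
  not not not A: Łukasiewicz ¬ gives 1 − 0.1 = 0.9
  not not not not A: Łukasiewicz ¬ gives 1 − 0.9 = 0.1
  not not not not not A: Łukasiewicz ¬ gives 1 − 0.1 = 0.9
  Łukasiewicz value = 0.9
Difference: 0 − 0.9 = -0.90

-0.90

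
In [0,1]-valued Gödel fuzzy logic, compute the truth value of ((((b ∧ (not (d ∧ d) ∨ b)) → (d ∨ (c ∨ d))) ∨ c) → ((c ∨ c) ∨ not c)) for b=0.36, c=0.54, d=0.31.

(d ∧ d) = min(0.31, 0.31) = 0.31
not (d ∧ d): Gödel ¬ of 0.31 = 0 (operand ≠ 0)
(not (d ∧ d) ∨ b) = max(0, 0.36) = 0.36
(b ∧ (not (d ∧ d) ∨ b)) = min(0.36, 0.36) = 0.36
(c ∨ d) = max(0.54, 0.31) = 0.54
(d ∨ (c ∨ d)) = max(0.31, 0.54) = 0.54
((b ∧ (not (d ∧ d) ∨ b)) → (d ∨ (c ∨ d))): 0.36 ≤ 0.54, so result = 1
(((b ∧ (not (d ∧ d) ∨ b)) → (d ∨ (c ∨ d))) ∨ c) = max(1, 0.54) = 1
(c ∨ c) = max(0.54, 0.54) = 0.54
not c: Gödel ¬ of 0.54 = 0 (operand ≠ 0)
((c ∨ c) ∨ not c) = max(0.54, 0) = 0.54
((((b ∧ (not (d ∧ d) ∨ b)) → (d ∨ (c ∨ d))) ∨ c) → ((c ∨ c) ∨ not c)): 1 > 0.54, so result = 0.54

0.54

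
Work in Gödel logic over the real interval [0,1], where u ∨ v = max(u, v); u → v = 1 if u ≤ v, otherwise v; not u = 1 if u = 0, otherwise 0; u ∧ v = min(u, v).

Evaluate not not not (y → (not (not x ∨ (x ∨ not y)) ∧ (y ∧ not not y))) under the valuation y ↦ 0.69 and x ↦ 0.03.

1.00

not x: Gödel ¬ of 0.03 = 0 (operand ≠ 0)
not y: Gödel ¬ of 0.69 = 0 (operand ≠ 0)
(x ∨ not y) = max(0.03, 0) = 0.03
(not x ∨ (x ∨ not y)) = max(0, 0.03) = 0.03
not (not x ∨ (x ∨ not y)): Gödel ¬ of 0.03 = 0 (operand ≠ 0)
not y: Gödel ¬ of 0.69 = 0 (operand ≠ 0)
not not y: Gödel ¬ of 0 = 1 (operand is 0)
(y ∧ not not y) = min(0.69, 1) = 0.69
(not (not x ∨ (x ∨ not y)) ∧ (y ∧ not not y)) = min(0, 0.69) = 0
(y → (not (not x ∨ (x ∨ not y)) ∧ (y ∧ not not y))): 0.69 > 0, so result = 0
not (y → (not (not x ∨ (x ∨ not y)) ∧ (y ∧ not not y))): Gödel ¬ of 0 = 1 (operand is 0)
not not (y → (not (not x ∨ (x ∨ not y)) ∧ (y ∧ not not y))): Gödel ¬ of 1 = 0 (operand ≠ 0)
not not not (y → (not (not x ∨ (x ∨ not y)) ∧ (y ∧ not not y))): Gödel ¬ of 0 = 1 (operand is 0)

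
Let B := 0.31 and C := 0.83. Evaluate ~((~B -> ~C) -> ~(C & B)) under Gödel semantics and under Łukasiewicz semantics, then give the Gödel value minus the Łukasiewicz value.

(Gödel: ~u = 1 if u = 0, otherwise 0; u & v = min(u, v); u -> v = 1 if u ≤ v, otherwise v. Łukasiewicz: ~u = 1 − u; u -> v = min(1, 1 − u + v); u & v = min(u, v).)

1.00

Gödel evaluation:
  ~B: Gödel ¬ of 0.31 = 0 (operand ≠ 0)
  ~C: Gödel ¬ of 0.83 = 0 (operand ≠ 0)
  (~B -> ~C): 0 ≤ 0, so result = 1
  (C & B) = min(0.83, 0.31) = 0.31
  ~(C & B): Gödel ¬ of 0.31 = 0 (operand ≠ 0)
  ((~B -> ~C) -> ~(C & B)): 1 > 0, so result = 0
  ~((~B -> ~C) -> ~(C & B)): Gödel ¬ of 0 = 1 (operand is 0)
  Gödel value = 1
Łukasiewicz evaluation:
  ~B: Łukasiewicz ¬ gives 1 − 0.31 = 0.69
  ~C: Łukasiewicz ¬ gives 1 − 0.83 = 0.17
  (~B -> ~C): min(1, 1 − 0.69 + 0.17) = 0.48
  (C & B) = min(0.83, 0.31) = 0.31
  ~(C & B): Łukasiewicz ¬ gives 1 − 0.31 = 0.69
  ((~B -> ~C) -> ~(C & B)): min(1, 1 − 0.48 + 0.69) = 1
  ~((~B -> ~C) -> ~(C & B)): Łukasiewicz ¬ gives 1 − 1 = 0
  Łukasiewicz value = 0
Difference: 1 − 0 = 1.00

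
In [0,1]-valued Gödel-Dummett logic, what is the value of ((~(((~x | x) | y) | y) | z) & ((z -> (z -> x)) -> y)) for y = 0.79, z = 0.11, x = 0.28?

~x: Gödel ¬ of 0.28 = 0 (operand ≠ 0)
(~x | x) = max(0, 0.28) = 0.28
((~x | x) | y) = max(0.28, 0.79) = 0.79
(((~x | x) | y) | y) = max(0.79, 0.79) = 0.79
~(((~x | x) | y) | y): Gödel ¬ of 0.79 = 0 (operand ≠ 0)
(~(((~x | x) | y) | y) | z) = max(0, 0.11) = 0.11
(z -> x): 0.11 ≤ 0.28, so result = 1
(z -> (z -> x)): 0.11 ≤ 1, so result = 1
((z -> (z -> x)) -> y): 1 > 0.79, so result = 0.79
((~(((~x | x) | y) | y) | z) & ((z -> (z -> x)) -> y)) = min(0.11, 0.79) = 0.11

0.11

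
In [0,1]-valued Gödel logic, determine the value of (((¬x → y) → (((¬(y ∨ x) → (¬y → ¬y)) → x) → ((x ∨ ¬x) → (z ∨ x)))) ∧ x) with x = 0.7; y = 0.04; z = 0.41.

0.70

¬x: Gödel ¬ of 0.7 = 0 (operand ≠ 0)
(¬x → y): 0 ≤ 0.04, so result = 1
(y ∨ x) = max(0.04, 0.7) = 0.7
¬(y ∨ x): Gödel ¬ of 0.7 = 0 (operand ≠ 0)
¬y: Gödel ¬ of 0.04 = 0 (operand ≠ 0)
¬y: Gödel ¬ of 0.04 = 0 (operand ≠ 0)
(¬y → ¬y): 0 ≤ 0, so result = 1
(¬(y ∨ x) → (¬y → ¬y)): 0 ≤ 1, so result = 1
((¬(y ∨ x) → (¬y → ¬y)) → x): 1 > 0.7, so result = 0.7
¬x: Gödel ¬ of 0.7 = 0 (operand ≠ 0)
(x ∨ ¬x) = max(0.7, 0) = 0.7
(z ∨ x) = max(0.41, 0.7) = 0.7
((x ∨ ¬x) → (z ∨ x)): 0.7 ≤ 0.7, so result = 1
(((¬(y ∨ x) → (¬y → ¬y)) → x) → ((x ∨ ¬x) → (z ∨ x))): 0.7 ≤ 1, so result = 1
((¬x → y) → (((¬(y ∨ x) → (¬y → ¬y)) → x) → ((x ∨ ¬x) → (z ∨ x)))): 1 ≤ 1, so result = 1
(((¬x → y) → (((¬(y ∨ x) → (¬y → ¬y)) → x) → ((x ∨ ¬x) → (z ∨ x)))) ∧ x) = min(1, 0.7) = 0.7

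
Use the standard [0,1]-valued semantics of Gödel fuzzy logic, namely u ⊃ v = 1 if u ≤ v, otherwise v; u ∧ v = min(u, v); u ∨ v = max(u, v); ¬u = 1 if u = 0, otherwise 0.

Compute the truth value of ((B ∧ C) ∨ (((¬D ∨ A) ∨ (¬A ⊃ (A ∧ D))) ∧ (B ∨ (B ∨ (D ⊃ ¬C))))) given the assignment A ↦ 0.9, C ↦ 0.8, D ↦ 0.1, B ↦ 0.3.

0.30

(B ∧ C) = min(0.3, 0.8) = 0.3
¬D: Gödel ¬ of 0.1 = 0 (operand ≠ 0)
(¬D ∨ A) = max(0, 0.9) = 0.9
¬A: Gödel ¬ of 0.9 = 0 (operand ≠ 0)
(A ∧ D) = min(0.9, 0.1) = 0.1
(¬A ⊃ (A ∧ D)): 0 ≤ 0.1, so result = 1
((¬D ∨ A) ∨ (¬A ⊃ (A ∧ D))) = max(0.9, 1) = 1
¬C: Gödel ¬ of 0.8 = 0 (operand ≠ 0)
(D ⊃ ¬C): 0.1 > 0, so result = 0
(B ∨ (D ⊃ ¬C)) = max(0.3, 0) = 0.3
(B ∨ (B ∨ (D ⊃ ¬C))) = max(0.3, 0.3) = 0.3
(((¬D ∨ A) ∨ (¬A ⊃ (A ∧ D))) ∧ (B ∨ (B ∨ (D ⊃ ¬C)))) = min(1, 0.3) = 0.3
((B ∧ C) ∨ (((¬D ∨ A) ∨ (¬A ⊃ (A ∧ D))) ∧ (B ∨ (B ∨ (D ⊃ ¬C))))) = max(0.3, 0.3) = 0.3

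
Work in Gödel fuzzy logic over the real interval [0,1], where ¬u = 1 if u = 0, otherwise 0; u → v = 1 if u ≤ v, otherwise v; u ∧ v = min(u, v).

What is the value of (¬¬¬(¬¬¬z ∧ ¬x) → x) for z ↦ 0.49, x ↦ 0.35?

0.35

¬z: Gödel ¬ of 0.49 = 0 (operand ≠ 0)
¬¬z: Gödel ¬ of 0 = 1 (operand is 0)
¬¬¬z: Gödel ¬ of 1 = 0 (operand ≠ 0)
¬x: Gödel ¬ of 0.35 = 0 (operand ≠ 0)
(¬¬¬z ∧ ¬x) = min(0, 0) = 0
¬(¬¬¬z ∧ ¬x): Gödel ¬ of 0 = 1 (operand is 0)
¬¬(¬¬¬z ∧ ¬x): Gödel ¬ of 1 = 0 (operand ≠ 0)
¬¬¬(¬¬¬z ∧ ¬x): Gödel ¬ of 0 = 1 (operand is 0)
(¬¬¬(¬¬¬z ∧ ¬x) → x): 1 > 0.35, so result = 0.35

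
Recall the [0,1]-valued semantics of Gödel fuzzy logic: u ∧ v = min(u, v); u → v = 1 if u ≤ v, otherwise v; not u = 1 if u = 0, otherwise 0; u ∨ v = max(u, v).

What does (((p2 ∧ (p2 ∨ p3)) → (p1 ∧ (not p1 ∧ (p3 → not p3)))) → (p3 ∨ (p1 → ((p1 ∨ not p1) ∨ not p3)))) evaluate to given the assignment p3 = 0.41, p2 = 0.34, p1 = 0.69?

1.00

(p2 ∨ p3) = max(0.34, 0.41) = 0.41
(p2 ∧ (p2 ∨ p3)) = min(0.34, 0.41) = 0.34
not p1: Gödel ¬ of 0.69 = 0 (operand ≠ 0)
not p3: Gödel ¬ of 0.41 = 0 (operand ≠ 0)
(p3 → not p3): 0.41 > 0, so result = 0
(not p1 ∧ (p3 → not p3)) = min(0, 0) = 0
(p1 ∧ (not p1 ∧ (p3 → not p3))) = min(0.69, 0) = 0
((p2 ∧ (p2 ∨ p3)) → (p1 ∧ (not p1 ∧ (p3 → not p3)))): 0.34 > 0, so result = 0
not p1: Gödel ¬ of 0.69 = 0 (operand ≠ 0)
(p1 ∨ not p1) = max(0.69, 0) = 0.69
not p3: Gödel ¬ of 0.41 = 0 (operand ≠ 0)
((p1 ∨ not p1) ∨ not p3) = max(0.69, 0) = 0.69
(p1 → ((p1 ∨ not p1) ∨ not p3)): 0.69 ≤ 0.69, so result = 1
(p3 ∨ (p1 → ((p1 ∨ not p1) ∨ not p3))) = max(0.41, 1) = 1
(((p2 ∧ (p2 ∨ p3)) → (p1 ∧ (not p1 ∧ (p3 → not p3)))) → (p3 ∨ (p1 → ((p1 ∨ not p1) ∨ not p3)))): 0 ≤ 1, so result = 1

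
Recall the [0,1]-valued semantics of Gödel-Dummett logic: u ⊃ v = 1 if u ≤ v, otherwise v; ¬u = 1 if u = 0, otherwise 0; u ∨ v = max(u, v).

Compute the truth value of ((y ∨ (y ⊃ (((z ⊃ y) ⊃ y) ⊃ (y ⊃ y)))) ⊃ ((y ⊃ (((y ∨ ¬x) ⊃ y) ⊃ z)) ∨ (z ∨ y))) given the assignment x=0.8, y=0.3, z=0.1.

(z ⊃ y): 0.1 ≤ 0.3, so result = 1
((z ⊃ y) ⊃ y): 1 > 0.3, so result = 0.3
(y ⊃ y): 0.3 ≤ 0.3, so result = 1
(((z ⊃ y) ⊃ y) ⊃ (y ⊃ y)): 0.3 ≤ 1, so result = 1
(y ⊃ (((z ⊃ y) ⊃ y) ⊃ (y ⊃ y))): 0.3 ≤ 1, so result = 1
(y ∨ (y ⊃ (((z ⊃ y) ⊃ y) ⊃ (y ⊃ y)))) = max(0.3, 1) = 1
¬x: Gödel ¬ of 0.8 = 0 (operand ≠ 0)
(y ∨ ¬x) = max(0.3, 0) = 0.3
((y ∨ ¬x) ⊃ y): 0.3 ≤ 0.3, so result = 1
(((y ∨ ¬x) ⊃ y) ⊃ z): 1 > 0.1, so result = 0.1
(y ⊃ (((y ∨ ¬x) ⊃ y) ⊃ z)): 0.3 > 0.1, so result = 0.1
(z ∨ y) = max(0.1, 0.3) = 0.3
((y ⊃ (((y ∨ ¬x) ⊃ y) ⊃ z)) ∨ (z ∨ y)) = max(0.1, 0.3) = 0.3
((y ∨ (y ⊃ (((z ⊃ y) ⊃ y) ⊃ (y ⊃ y)))) ⊃ ((y ⊃ (((y ∨ ¬x) ⊃ y) ⊃ z)) ∨ (z ∨ y))): 1 > 0.3, so result = 0.3

0.30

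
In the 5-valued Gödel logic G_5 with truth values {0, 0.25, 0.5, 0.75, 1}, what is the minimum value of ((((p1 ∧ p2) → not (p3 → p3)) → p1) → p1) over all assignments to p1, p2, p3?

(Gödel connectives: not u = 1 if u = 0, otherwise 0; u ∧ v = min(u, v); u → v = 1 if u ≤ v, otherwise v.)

The minimum is attained at p1 = 0.25, p2 = 0.25, p3 = 0:
  (p1 ∧ p2) = min(0.25, 0.25) = 0.25
  (p3 → p3): 0 ≤ 0, so result = 1
  not (p3 → p3): Gödel ¬ of 1 = 0 (operand ≠ 0)
  ((p1 ∧ p2) → not (p3 → p3)): 0.25 > 0, so result = 0
  (((p1 ∧ p2) → not (p3 → p3)) → p1): 0 ≤ 0.25, so result = 1
  ((((p1 ∧ p2) → not (p3 → p3)) → p1) → p1): 1 > 0.25, so result = 0.25
Checking all 125 assignments confirms none give a value below 0.25.

0.25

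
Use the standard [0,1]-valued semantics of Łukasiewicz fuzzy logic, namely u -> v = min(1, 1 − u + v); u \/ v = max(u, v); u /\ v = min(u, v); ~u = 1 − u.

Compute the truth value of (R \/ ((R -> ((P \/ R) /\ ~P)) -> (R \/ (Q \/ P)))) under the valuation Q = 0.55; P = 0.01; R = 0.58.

(P \/ R) = max(0.01, 0.58) = 0.58
~P: Łukasiewicz ¬ gives 1 − 0.01 = 0.99
((P \/ R) /\ ~P) = min(0.58, 0.99) = 0.58
(R -> ((P \/ R) /\ ~P)): min(1, 1 − 0.58 + 0.58) = 1
(Q \/ P) = max(0.55, 0.01) = 0.55
(R \/ (Q \/ P)) = max(0.58, 0.55) = 0.58
((R -> ((P \/ R) /\ ~P)) -> (R \/ (Q \/ P))): min(1, 1 − 1 + 0.58) = 0.58
(R \/ ((R -> ((P \/ R) /\ ~P)) -> (R \/ (Q \/ P)))) = max(0.58, 0.58) = 0.58

0.58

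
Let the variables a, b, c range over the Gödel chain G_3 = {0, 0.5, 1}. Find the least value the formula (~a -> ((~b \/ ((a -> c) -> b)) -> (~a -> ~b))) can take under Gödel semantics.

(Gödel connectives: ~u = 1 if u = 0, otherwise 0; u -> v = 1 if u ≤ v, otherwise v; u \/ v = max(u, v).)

The minimum is attained at a = 0, b = 0.5, c = 0:
  ~a: Gödel ¬ of 0 = 1 (operand is 0)
  ~b: Gödel ¬ of 0.5 = 0 (operand ≠ 0)
  (a -> c): 0 ≤ 0, so result = 1
  ((a -> c) -> b): 1 > 0.5, so result = 0.5
  (~b \/ ((a -> c) -> b)) = max(0, 0.5) = 0.5
  ~a: Gödel ¬ of 0 = 1 (operand is 0)
  ~b: Gödel ¬ of 0.5 = 0 (operand ≠ 0)
  (~a -> ~b): 1 > 0, so result = 0
  ((~b \/ ((a -> c) -> b)) -> (~a -> ~b)): 0.5 > 0, so result = 0
  (~a -> ((~b \/ ((a -> c) -> b)) -> (~a -> ~b))): 1 > 0, so result = 0
Checking all 27 assignments confirms none give a value below 0.00.

0.00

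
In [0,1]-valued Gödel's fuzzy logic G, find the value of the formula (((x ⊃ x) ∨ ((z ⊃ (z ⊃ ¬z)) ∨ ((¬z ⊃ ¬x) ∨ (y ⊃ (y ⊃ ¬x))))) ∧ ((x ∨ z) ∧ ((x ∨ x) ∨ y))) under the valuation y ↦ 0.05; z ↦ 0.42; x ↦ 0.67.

0.67

(x ⊃ x): 0.67 ≤ 0.67, so result = 1
¬z: Gödel ¬ of 0.42 = 0 (operand ≠ 0)
(z ⊃ ¬z): 0.42 > 0, so result = 0
(z ⊃ (z ⊃ ¬z)): 0.42 > 0, so result = 0
¬z: Gödel ¬ of 0.42 = 0 (operand ≠ 0)
¬x: Gödel ¬ of 0.67 = 0 (operand ≠ 0)
(¬z ⊃ ¬x): 0 ≤ 0, so result = 1
¬x: Gödel ¬ of 0.67 = 0 (operand ≠ 0)
(y ⊃ ¬x): 0.05 > 0, so result = 0
(y ⊃ (y ⊃ ¬x)): 0.05 > 0, so result = 0
((¬z ⊃ ¬x) ∨ (y ⊃ (y ⊃ ¬x))) = max(1, 0) = 1
((z ⊃ (z ⊃ ¬z)) ∨ ((¬z ⊃ ¬x) ∨ (y ⊃ (y ⊃ ¬x)))) = max(0, 1) = 1
((x ⊃ x) ∨ ((z ⊃ (z ⊃ ¬z)) ∨ ((¬z ⊃ ¬x) ∨ (y ⊃ (y ⊃ ¬x))))) = max(1, 1) = 1
(x ∨ z) = max(0.67, 0.42) = 0.67
(x ∨ x) = max(0.67, 0.67) = 0.67
((x ∨ x) ∨ y) = max(0.67, 0.05) = 0.67
((x ∨ z) ∧ ((x ∨ x) ∨ y)) = min(0.67, 0.67) = 0.67
(((x ⊃ x) ∨ ((z ⊃ (z ⊃ ¬z)) ∨ ((¬z ⊃ ¬x) ∨ (y ⊃ (y ⊃ ¬x))))) ∧ ((x ∨ z) ∧ ((x ∨ x) ∨ y))) = min(1, 0.67) = 0.67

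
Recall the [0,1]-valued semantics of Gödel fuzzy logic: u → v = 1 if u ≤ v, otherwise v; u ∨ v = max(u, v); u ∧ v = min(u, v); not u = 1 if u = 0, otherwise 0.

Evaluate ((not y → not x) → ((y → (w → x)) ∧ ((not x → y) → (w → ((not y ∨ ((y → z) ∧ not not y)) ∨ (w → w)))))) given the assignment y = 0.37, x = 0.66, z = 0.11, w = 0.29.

1.00

not y: Gödel ¬ of 0.37 = 0 (operand ≠ 0)
not x: Gödel ¬ of 0.66 = 0 (operand ≠ 0)
(not y → not x): 0 ≤ 0, so result = 1
(w → x): 0.29 ≤ 0.66, so result = 1
(y → (w → x)): 0.37 ≤ 1, so result = 1
not x: Gödel ¬ of 0.66 = 0 (operand ≠ 0)
(not x → y): 0 ≤ 0.37, so result = 1
not y: Gödel ¬ of 0.37 = 0 (operand ≠ 0)
(y → z): 0.37 > 0.11, so result = 0.11
not y: Gödel ¬ of 0.37 = 0 (operand ≠ 0)
not not y: Gödel ¬ of 0 = 1 (operand is 0)
((y → z) ∧ not not y) = min(0.11, 1) = 0.11
(not y ∨ ((y → z) ∧ not not y)) = max(0, 0.11) = 0.11
(w → w): 0.29 ≤ 0.29, so result = 1
((not y ∨ ((y → z) ∧ not not y)) ∨ (w → w)) = max(0.11, 1) = 1
(w → ((not y ∨ ((y → z) ∧ not not y)) ∨ (w → w))): 0.29 ≤ 1, so result = 1
((not x → y) → (w → ((not y ∨ ((y → z) ∧ not not y)) ∨ (w → w)))): 1 ≤ 1, so result = 1
((y → (w → x)) ∧ ((not x → y) → (w → ((not y ∨ ((y → z) ∧ not not y)) ∨ (w → w))))) = min(1, 1) = 1
((not y → not x) → ((y → (w → x)) ∧ ((not x → y) → (w → ((not y ∨ ((y → z) ∧ not not y)) ∨ (w → w)))))): 1 ≤ 1, so result = 1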